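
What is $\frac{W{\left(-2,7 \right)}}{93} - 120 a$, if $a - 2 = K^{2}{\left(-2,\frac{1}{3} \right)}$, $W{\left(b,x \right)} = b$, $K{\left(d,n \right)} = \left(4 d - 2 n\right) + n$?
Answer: $- \frac{265774}{31} \approx -8573.4$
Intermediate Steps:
$K{\left(d,n \right)} = - n + 4 d$ ($K{\left(d,n \right)} = \left(- 2 n + 4 d\right) + n = - n + 4 d$)
$a = \frac{643}{9}$ ($a = 2 + \left(- \frac{1}{3} + 4 \left(-2\right)\right)^{2} = 2 + \left(\left(-1\right) \frac{1}{3} - 8\right)^{2} = 2 + \left(- \frac{1}{3} - 8\right)^{2} = 2 + \left(- \frac{25}{3}\right)^{2} = 2 + \frac{625}{9} = \frac{643}{9} \approx 71.444$)
$\frac{W{\left(-2,7 \right)}}{93} - 120 a = - \frac{2}{93} - \frac{25720}{3} = - \frac{265774}{31}$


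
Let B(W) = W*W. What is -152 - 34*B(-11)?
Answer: -4266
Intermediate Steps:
B(W) = W**2
-152 - 34*B(-11) = -152 - 34*(-11)**2 = -152 - 34*121 = -152 - 4114 = -4266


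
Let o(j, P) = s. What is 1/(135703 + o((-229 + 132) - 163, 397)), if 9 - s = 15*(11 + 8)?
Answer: 1/135427 ≈ 7.3840e-6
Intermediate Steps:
s = -276 (s = 9 - 15*(11 + 8) = 9 - 15*19 = 9 - 1*285 = 9 - 285 = -276)
o(j, P) = -276
1/(135703 + o((-229 + 132) - 163, 397)) = 1/(135703 - 276) = 1/135427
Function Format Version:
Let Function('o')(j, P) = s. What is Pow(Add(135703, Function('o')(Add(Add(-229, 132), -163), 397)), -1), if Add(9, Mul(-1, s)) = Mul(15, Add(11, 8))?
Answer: Rational(1, 135427) ≈ 7.3840e-6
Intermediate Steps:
s = -276 (s = Add(9, Mul(-1, Mul(15, Add(11, 8)))) = Add(9, Mul(-1, Mul(15, 19))) = Add(9, Mul(-1, 285)) = Add(9, -285) = -276)
Function('o')(j, P) = -276
Pow(Add(135703, Function('o')(Add(Add(-229, 132), -163), 397)), -1) = Pow(Add(135703, -276), -1) = Pow(135427, -1) = Rational(1, 135427)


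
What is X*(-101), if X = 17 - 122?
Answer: 10605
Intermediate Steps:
X = -105
X*(-101) = -105*(-101) = 10605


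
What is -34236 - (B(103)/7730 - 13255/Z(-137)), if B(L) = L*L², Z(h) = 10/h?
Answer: -834727381/3865 ≈ -2.1597e+5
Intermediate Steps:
B(L) = L³
-34236 - (B(103)/7730 - 13255/Z(-137)) = -34236 - (103³/7730 - 13255/(10/(-137))) = -34236 - (1092727*(1/7730) - 13255/(10*(-1/137))) = -34236 - (1092727/7730 - 13255/(-10/137)) = -34236 - (1092727/7730 - 13255*(-137/10)) = -34236 - (1092727/7730 + 363187/2) = -34236 - 1*702405241/3865 = -34236 - 702405241/3865 = -834727381/3865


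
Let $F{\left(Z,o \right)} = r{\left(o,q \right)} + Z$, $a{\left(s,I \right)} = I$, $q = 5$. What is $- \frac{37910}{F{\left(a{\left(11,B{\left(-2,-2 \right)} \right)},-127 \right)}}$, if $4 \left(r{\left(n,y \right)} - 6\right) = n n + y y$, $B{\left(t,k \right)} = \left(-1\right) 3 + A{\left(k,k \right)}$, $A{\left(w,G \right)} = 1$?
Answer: $- \frac{15164}{1617} \approx -9.3779$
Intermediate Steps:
$B{\left(t,k \right)} = -2$ ($B{\left(t,k \right)} = \left(-1\right) 3 + 1 = -3 + 1 = -2$)
$r{\left(n,y \right)} = 6 + \frac{n^{2}}{4} + \frac{y^{2}}{4}$ ($r{\left(n,y \right)} = 6 + \frac{n n + y y}{4} = 6 + \frac{n^{2} + y^{2}}{4} = 6 + \left(\frac{n^{2}}{4} + \frac{y^{2}}{4}\right) = 6 + \frac{n^{2}}{4} + \frac{y^{2}}{4}$)
$F{\left(Z,o \right)} = \frac{49}{4} + Z + \frac{o^{2}}{4}$ ($F{\left(Z,o \right)} = \left(6 + \frac{o^{2}}{4} + \frac{5^{2}}{4}\right) + Z = \left(6 + \frac{o^{2}}{4} + \frac{1}{4} \cdot 25\right) + Z = \left(6 + \frac{o^{2}}{4} + \frac{25}{4}\right) + Z = \left(\frac{49}{4} + \frac{o^{2}}{4}\right) + Z = \frac{49}{4} + Z + \frac{o^{2}}{4}$)
$- \frac{37910}{F{\left(a{\left(11,B{\left(-2,-2 \right)} \right)},-127 \right)}} = - \frac{37910}{\frac{49}{4} - 2 + \frac{\left(-127\right)^{2}}{4}} = - \frac{37910}{\frac{49}{4} - 2 + \frac{1}{4} \cdot 16129} = - \frac{37910}{\frac{49}{4} - 2 + \frac{16129}{4}} = - \frac{37910}{\frac{8085}{2}} = \left(-37910\right) \frac{2}{8085} = - \frac{15164}{1617}$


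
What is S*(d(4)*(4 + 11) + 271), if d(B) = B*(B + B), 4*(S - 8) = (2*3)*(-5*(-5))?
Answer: 68341/2 ≈ 34171.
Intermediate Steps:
S = 91/2 (S = 8 + ((2*3)*(-5*(-5)))/4 = 8 + (6*25)/4 = 8 + (¼)*150 = 8 + 75/2 = 91/2 ≈ 45.500)
d(B) = 2*B² (d(B) = B*(2*B) = 2*B²)
S*(d(4)*(4 + 11) + 271) = 91*((2*4²)*(4 + 11) + 271)/2 = 91*((2*16)*15 + 271)/2 = 91*(32*15 + 271)/2 = 91*(480 + 271)/2 = (91/2)*751 = 68341/2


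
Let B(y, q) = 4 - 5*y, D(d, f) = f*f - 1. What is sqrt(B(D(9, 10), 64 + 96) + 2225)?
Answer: 17*sqrt(6) ≈ 41.641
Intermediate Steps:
D(d, f) = -1 + f**2 (D(d, f) = f**2 - 1 = -1 + f**2)
sqrt(B(D(9, 10), 64 + 96) + 2225) = sqrt((4 - 5*(-1 + 10**2)) + 2225) = sqrt((4 - 5*(-1 + 100)) + 2225) = sqrt((4 - 5*99) + 2225) = sqrt((4 - 495) + 2225) = sqrt(-491 + 2225) = sqrt(1734) = 17*sqrt(6)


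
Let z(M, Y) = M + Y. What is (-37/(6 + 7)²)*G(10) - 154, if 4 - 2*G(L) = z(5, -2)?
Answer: -52089/338 ≈ -154.11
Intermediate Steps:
G(L) = ½ (G(L) = 2 - (5 - 2)/2 = 2 - ½*3 = 2 - 3/2 = ½)
(-37/(6 + 7)²)*G(10) - 154 = -37/(6 + 7)²*(½) - 154 = -37/(13²)*(½) - 154 = -37/169*(½) - 154 = -37*1/169*(½) - 154 = -37/169*½ - 154 = -37/338 - 154 = -52089/338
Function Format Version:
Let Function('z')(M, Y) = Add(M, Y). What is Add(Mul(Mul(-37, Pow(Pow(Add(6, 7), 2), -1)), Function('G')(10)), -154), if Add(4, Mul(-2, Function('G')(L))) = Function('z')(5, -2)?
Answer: Rational(-52089, 338) ≈ -154.11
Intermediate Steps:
Function('G')(L) = Rational(1, 2) (Function('G')(L) = Add(2, Mul(Rational(-1, 2), Add(5, -2))) = Add(2, Mul(Rational(-1, 2), 3)) = Add(2, Rational(-3, 2)) = Rational(1, 2))
Add(Mul(Mul(-37, Pow(Pow(Add(6, 7), 2), -1)), Function('G')(10)), -154) = Add(Mul(Mul(-37, Pow(Pow(Add(6, 7), 2), -1)), Rational(1, 2)), -154) = Add(Mul(Mul(-37, Pow(Pow(13, 2), -1)), Rational(1, 2)), -154) = Add(Mul(Mul(-37, Pow(169, -1)), Rational(1, 2)), -154) = Add(Mul(Mul(-37, Rational(1, 169)), Rational(1, 2)), -154) = Add(Mul(Rational(-37, 169), Rational(1, 2)), -154) = Add(Rational(-37, 338), -154) = Rational(-52089, 338)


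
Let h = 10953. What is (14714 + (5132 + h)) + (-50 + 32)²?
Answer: 31123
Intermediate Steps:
(14714 + (5132 + h)) + (-50 + 32)² = (14714 + (5132 + 10953)) + (-50 + 32)² = (14714 + 16085) + (-18)² = 30799 + 324 = 31123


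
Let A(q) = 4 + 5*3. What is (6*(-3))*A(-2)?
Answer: -342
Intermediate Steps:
A(q) = 19 (A(q) = 4 + 15 = 19)
(6*(-3))*A(-2) = (6*(-3))*19 = -18*19 = -342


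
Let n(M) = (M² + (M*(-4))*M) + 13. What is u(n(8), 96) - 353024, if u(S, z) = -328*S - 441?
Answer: -294753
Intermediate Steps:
n(M) = 13 - 3*M² (n(M) = (M² + (-4*M)*M) + 13 = (M² - 4*M²) + 13 = -3*M² + 13 = 13 - 3*M²)
u(S, z) = -441 - 328*S
u(n(8), 96) - 353024 = (-441 - 328*(13 - 3*8²)) - 353024 = (-441 - 328*(13 - 3*64)) - 353024 = (-441 - 328*(13 - 192)) - 353024 = (-441 - 328*(-179)) - 353024 = (-441 + 58712) - 353024 = 58271 - 353024 = -294753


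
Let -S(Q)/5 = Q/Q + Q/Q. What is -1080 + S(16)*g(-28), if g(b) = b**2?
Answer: -8920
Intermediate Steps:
S(Q) = -10 (S(Q) = -5*(Q/Q + Q/Q) = -5*(1 + 1) = -5*2 = -10)
-1080 + S(16)*g(-28) = -1080 - 10*(-28)**2 = -1080 - 10*784 = -1080 - 7840 = -8920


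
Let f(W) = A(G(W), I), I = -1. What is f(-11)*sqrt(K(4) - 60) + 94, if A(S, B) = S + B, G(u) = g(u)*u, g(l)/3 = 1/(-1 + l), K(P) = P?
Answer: 94 + 7*I*sqrt(14)/2 ≈ 94.0 + 13.096*I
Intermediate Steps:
g(l) = 3/(-1 + l)
G(u) = 3*u/(-1 + u) (G(u) = (3/(-1 + u))*u = 3*u/(-1 + u))
A(S, B) = B + S
f(W) = -1 + 3*W/(-1 + W)
f(-11)*sqrt(K(4) - 60) + 94 = ((1 + 2*(-11))/(-1 - 11))*sqrt(4 - 60) + 94 = ((1 - 22)/(-12))*sqrt(-56) + 94 = (-1/12*(-21))*(2*I*sqrt(14)) + 94 = 7*(2*I*sqrt(14))/4 + 94 = 7*I*sqrt(14)/2 + 94 = 94 + 7*I*sqrt(14)/2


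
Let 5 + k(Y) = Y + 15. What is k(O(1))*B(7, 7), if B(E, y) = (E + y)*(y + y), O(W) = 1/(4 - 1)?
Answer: 6076/3 ≈ 2025.3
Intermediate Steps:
O(W) = ⅓ (O(W) = 1/3 = ⅓)
B(E, y) = 2*y*(E + y) (B(E, y) = (E + y)*(2*y) = 2*y*(E + y))
k(Y) = 10 + Y (k(Y) = -5 + (Y + 15) = -5 + (15 + Y) = 10 + Y)
k(O(1))*B(7, 7) = (10 + ⅓)*(2*7*(7 + 7)) = 31*(2*7*14)/3 = (31/3)*196 = 6076/3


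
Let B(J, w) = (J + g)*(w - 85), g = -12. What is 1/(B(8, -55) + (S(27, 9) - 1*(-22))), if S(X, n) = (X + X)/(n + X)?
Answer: 2/1167 ≈ 0.0017138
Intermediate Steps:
S(X, n) = 2*X/(X + n) (S(X, n) = (2*X)/(X + n) = 2*X/(X + n))
B(J, w) = (-85 + w)*(-12 + J) (B(J, w) = (J - 12)*(w - 85) = (-12 + J)*(-85 + w) = (-85 + w)*(-12 + J))
1/(B(8, -55) + (S(27, 9) - 1*(-22))) = 1/((1020 - 85*8 - 12*(-55) + 8*(-55)) + (2*27/(27 + 9) - 1*(-22))) = 1/((1020 - 680 + 660 - 440) + (2*27/36 + 22)) = 1/(560 + (2*27*(1/36) + 22)) = 1/(560 + (3/2 + 22)) = 1/(560 + 47/2) = 1/(1167/2) = 2/1167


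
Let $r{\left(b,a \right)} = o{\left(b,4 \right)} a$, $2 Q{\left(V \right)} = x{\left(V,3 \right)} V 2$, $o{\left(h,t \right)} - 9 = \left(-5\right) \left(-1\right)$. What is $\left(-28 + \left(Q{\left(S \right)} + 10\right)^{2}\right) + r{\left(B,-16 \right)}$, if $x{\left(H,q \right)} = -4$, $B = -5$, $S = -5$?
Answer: $648$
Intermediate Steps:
$o{\left(h,t \right)} = 14$ ($o{\left(h,t \right)} = 9 - -5 = 9 + 5 = 14$)
$Q{\left(V \right)} = - 4 V$ ($Q{\left(V \right)} = \frac{- 4 V 2}{2} = \frac{\left(-8\right) V}{2} = - 4 V$)
$r{\left(b,a \right)} = 14 a$
$\left(-28 + \left(Q{\left(S \right)} + 10\right)^{2}\right) + r{\left(B,-16 \right)} = \left(-28 + \left(\left(-4\right) \left(-5\right) + 10\right)^{2}\right) + 14 \left(-16\right) = \left(-28 + \left(20 + 10\right)^{2}\right) - 224 = \left(-28 + 30^{2}\right) - 224 = \left(-28 + 900\right) - 224 = 872 - 224 = 648$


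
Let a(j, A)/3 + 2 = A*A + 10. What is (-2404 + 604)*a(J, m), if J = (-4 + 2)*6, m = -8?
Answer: -388800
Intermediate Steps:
J = -12 (J = -2*6 = -12)
a(j, A) = 24 + 3*A² (a(j, A) = -6 + 3*(A*A + 10) = -6 + 3*(A² + 10) = -6 + 3*(10 + A²) = -6 + (30 + 3*A²) = 24 + 3*A²)
(-2404 + 604)*a(J, m) = (-2404 + 604)*(24 + 3*(-8)²) = -1800*(24 + 3*64) = -1800*(24 + 192) = -1800*216 = -388800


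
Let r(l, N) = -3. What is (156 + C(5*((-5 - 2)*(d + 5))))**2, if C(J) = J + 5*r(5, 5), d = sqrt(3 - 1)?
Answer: 3606 + 2380*sqrt(2) ≈ 6971.8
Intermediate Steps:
d = sqrt(2) ≈ 1.4142
C(J) = -15 + J (C(J) = J + 5*(-3) = J - 15 = -15 + J)
(156 + C(5*((-5 - 2)*(d + 5))))**2 = (156 + (-15 + 5*((-5 - 2)*(sqrt(2) + 5))))**2 = (156 + (-15 + 5*(-7*(5 + sqrt(2)))))**2 = (156 + (-15 + 5*(-35 - 7*sqrt(2))))**2 = (156 + (-15 + (-175 - 35*sqrt(2))))**2 = (156 + (-190 - 35*sqrt(2)))**2 = (-34 - 35*sqrt(2))**2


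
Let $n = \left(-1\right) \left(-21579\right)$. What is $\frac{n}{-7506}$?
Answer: $- \frac{7193}{2502} \approx -2.8749$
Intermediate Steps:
$n = 21579$
$\frac{n}{-7506} = \frac{21579}{-7506} = 21579 \left(- \frac{1}{7506}\right) = - \frac{7193}{2502}$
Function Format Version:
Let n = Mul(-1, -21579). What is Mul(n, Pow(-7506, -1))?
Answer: Rational(-7193, 2502) ≈ -2.8749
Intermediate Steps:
n = 21579
Mul(n, Pow(-7506, -1)) = Mul(21579, Pow(-7506, -1)) = Mul(21579, Rational(-1, 7506)) = Rational(-7193, 2502)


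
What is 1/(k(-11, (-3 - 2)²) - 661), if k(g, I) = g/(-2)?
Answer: -2/1311 ≈ -0.0015256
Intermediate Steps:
k(g, I) = -g/2 (k(g, I) = g*(-½) = -g/2)
1/(k(-11, (-3 - 2)²) - 661) = 1/(-½*(-11) - 661) = 1/(11/2 - 661) = 1/(-1311/2) = -2/1311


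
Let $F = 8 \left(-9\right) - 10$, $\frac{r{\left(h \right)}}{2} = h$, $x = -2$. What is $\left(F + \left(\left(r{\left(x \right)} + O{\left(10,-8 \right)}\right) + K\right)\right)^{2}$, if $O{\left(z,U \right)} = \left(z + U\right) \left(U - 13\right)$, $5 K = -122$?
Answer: $\frac{580644}{25} \approx 23226.0$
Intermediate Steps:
$K = - \frac{122}{5}$ ($K = \frac{1}{5} \left(-122\right) = - \frac{122}{5} \approx -24.4$)
$r{\left(h \right)} = 2 h$
$O{\left(z,U \right)} = \left(-13 + U\right) \left(U + z\right)$ ($O{\left(z,U \right)} = \left(U + z\right) \left(-13 + U\right) = \left(-13 + U\right) \left(U + z\right)$)
$F = -82$ ($F = -72 - 10 = -82$)
$\left(F + \left(\left(r{\left(x \right)} + O{\left(10,-8 \right)}\right) + K\right)\right)^{2} = \left(-82 + \left(\left(2 \left(-2\right) - \left(106 - 64\right)\right) - \frac{122}{5}\right)\right)^{2} = \left(-82 + \left(\left(-4 + \left(64 + 104 - 130 - 80\right)\right) - \frac{122}{5}\right)\right)^{2} = \left(-82 - \frac{352}{5}\right)^{2} = \left(- \frac{762}{5}\right)^{2} = \frac{580644}{25}$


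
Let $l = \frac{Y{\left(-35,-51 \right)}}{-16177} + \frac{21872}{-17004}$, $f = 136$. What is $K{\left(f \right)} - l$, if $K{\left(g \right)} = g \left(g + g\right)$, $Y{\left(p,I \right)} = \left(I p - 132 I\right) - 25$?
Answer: $\frac{2544006206912}{68768427} \approx 36994.0$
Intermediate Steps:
$Y{\left(p,I \right)} = -25 - 132 I + I p$ ($Y{\left(p,I \right)} = \left(- 132 I + I p\right) - 25 = -25 - 132 I + I p$)
$K{\left(g \right)} = 2 g^{2}$ ($K{\left(g \right)} = g 2 g = 2 g^{2}$)
$l = - \frac{124555328}{68768427}$ ($l = \frac{-25 - -6732 - -1785}{-16177} + \frac{21872}{-17004} = \left(-25 + 6732 + 1785\right) \left(- \frac{1}{16177}\right) + 21872 \left(- \frac{1}{17004}\right) = 8492 \left(- \frac{1}{16177}\right) - \frac{5468}{4251} = - \frac{8492}{16177} - \frac{5468}{4251} = - \frac{124555328}{68768427} \approx -1.8112$)
$K{\left(f \right)} - l = 2 \cdot 136^{2} - - \frac{124555328}{68768427} = 2 \cdot 18496 + \frac{124555328}{68768427} = 36992 + \frac{124555328}{68768427} = \frac{2544006206912}{68768427}$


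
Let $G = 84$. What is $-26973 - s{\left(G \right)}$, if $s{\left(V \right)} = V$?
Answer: $-27057$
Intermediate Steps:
$-26973 - s{\left(G \right)} = -26973 - 84 = -27057$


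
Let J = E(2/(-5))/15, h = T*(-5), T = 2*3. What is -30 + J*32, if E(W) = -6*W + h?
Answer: -2222/25 ≈ -88.880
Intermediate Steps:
T = 6
h = -30 (h = 6*(-5) = -30)
E(W) = -30 - 6*W (E(W) = -6*W - 30 = -30 - 6*W)
J = -46/25 (J = (-30 - 12/(-5))/15 = (-30 - 12*(-1)/5)*(1/15) = (-30 - 6*(-⅖))*(1/15) = (-30 + 12/5)*(1/15) = -138/5*1/15 = -46/25 ≈ -1.8400)
-30 + J*32 = -30 - 46/25*32 = -30 - 1472/25 = -2222/25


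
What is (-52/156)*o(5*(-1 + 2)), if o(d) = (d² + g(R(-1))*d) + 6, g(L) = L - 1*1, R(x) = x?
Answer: -7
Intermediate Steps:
g(L) = -1 + L (g(L) = L - 1 = -1 + L)
o(d) = 6 + d² - 2*d (o(d) = (d² + (-1 - 1)*d) + 6 = (d² - 2*d) + 6 = 6 + d² - 2*d)
(-52/156)*o(5*(-1 + 2)) = (-52/156)*(6 + (5*(-1 + 2))² - 10*(-1 + 2)) = (-52*1/156)*(6 + (5*1)² - 10) = -(6 + 5² - 2*5)/3 = -(6 + 25 - 10)/3 = -⅓*21 = -7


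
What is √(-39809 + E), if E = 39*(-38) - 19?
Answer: 9*I*√510 ≈ 203.25*I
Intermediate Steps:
E = -1501 (E = -1482 - 19 = -1501)
√(-39809 + E) = √(-39809 - 1501) = √(-41310) = 9*I*√510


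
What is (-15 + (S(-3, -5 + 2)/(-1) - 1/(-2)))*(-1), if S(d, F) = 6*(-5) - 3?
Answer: -37/2 ≈ -18.500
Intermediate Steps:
S(d, F) = -33 (S(d, F) = -30 - 3 = -33)
(-15 + (S(-3, -5 + 2)/(-1) - 1/(-2)))*(-1) = (-15 + (-33/(-1) - 1/(-2)))*(-1) = (-15 + (-33*(-1) - 1*(-½)))*(-1) = (-15 + (33 + ½))*(-1) = (-15 + 67/2)*(-1) = (37/2)*(-1) = -37/2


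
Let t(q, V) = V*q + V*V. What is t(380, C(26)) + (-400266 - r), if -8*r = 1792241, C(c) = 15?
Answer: -1362487/8 ≈ -1.7031e+5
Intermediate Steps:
r = -1792241/8 (r = -1/8*1792241 = -1792241/8 ≈ -2.2403e+5)
t(q, V) = V**2 + V*q (t(q, V) = V*q + V**2 = V**2 + V*q)
t(380, C(26)) + (-400266 - r) = 15*(15 + 380) + (-400266 - 1*(-1792241/8)) = 15*395 + (-400266 + 1792241/8) = 5925 - 1409887/8 = -1362487/8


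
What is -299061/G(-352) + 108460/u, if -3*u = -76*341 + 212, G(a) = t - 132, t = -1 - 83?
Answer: 704189/504 ≈ 1397.2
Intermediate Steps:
t = -84
G(a) = -216 (G(a) = -84 - 132 = -216)
u = 8568 (u = -(-76*341 + 212)/3 = -(-25916 + 212)/3 = -⅓*(-25704) = 8568)
-299061/G(-352) + 108460/u = -299061/(-216) + 108460/8568 = -299061*(-1/216) + 108460*(1/8568) = 33229/24 + 1595/126 = 704189/504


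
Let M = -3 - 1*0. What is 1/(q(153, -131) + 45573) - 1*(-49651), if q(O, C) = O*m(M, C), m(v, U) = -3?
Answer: 2239955215/45114 ≈ 49651.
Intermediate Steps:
M = -3 (M = -3 + 0 = -3)
q(O, C) = -3*O (q(O, C) = O*(-3) = -3*O)
1/(q(153, -131) + 45573) - 1*(-49651) = 1/(-3*153 + 45573) - 1*(-49651) = 1/(-459 + 45573) + 49651 = 1/45114 + 49651 = 2239955215/45114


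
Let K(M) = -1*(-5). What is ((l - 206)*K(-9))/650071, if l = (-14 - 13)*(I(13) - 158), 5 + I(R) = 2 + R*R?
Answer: -2110/650071 ≈ -0.0032458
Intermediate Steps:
I(R) = -3 + R**2 (I(R) = -5 + (2 + R*R) = -5 + (2 + R**2) = -3 + R**2)
K(M) = 5
l = -216 (l = (-14 - 13)*((-3 + 13**2) - 158) = -27*((-3 + 169) - 158) = -27*(166 - 158) = -27*8 = -216)
((l - 206)*K(-9))/650071 = ((-216 - 206)*5)/650071 = -422*5*(1/650071) = -2110*1/650071 = -2110/650071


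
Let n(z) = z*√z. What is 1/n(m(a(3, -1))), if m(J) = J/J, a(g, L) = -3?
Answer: 1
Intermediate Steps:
m(J) = 1
n(z) = z^(3/2)
1/n(m(a(3, -1))) = 1/(1^(3/2)) = 1/1 = 1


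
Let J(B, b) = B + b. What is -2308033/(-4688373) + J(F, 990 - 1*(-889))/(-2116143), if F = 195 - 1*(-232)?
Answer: 1624438829527/3307089235113 ≈ 0.49120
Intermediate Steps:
F = 427 (F = 195 + 232 = 427)
-2308033/(-4688373) + J(F, 990 - 1*(-889))/(-2116143) = -2308033/(-4688373) + (427 + (990 - 1*(-889)))/(-2116143) = -2308033*(-1/4688373) + (427 + (990 + 889))*(-1/2116143) = 2308033/4688373 + (427 + 1879)*(-1/2116143) = 2308033/4688373 + 2306*(-1/2116143) = 2308033/4688373 - 2306/2116143 = 1624438829527/3307089235113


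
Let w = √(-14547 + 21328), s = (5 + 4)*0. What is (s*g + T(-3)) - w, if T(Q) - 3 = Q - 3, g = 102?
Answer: -3 - √6781 ≈ -85.347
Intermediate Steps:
s = 0 (s = 9*0 = 0)
T(Q) = Q (T(Q) = 3 + (Q - 3) = 3 + (-3 + Q) = Q)
w = √6781 ≈ 82.347
(s*g + T(-3)) - w = (0*102 - 3) - √6781 = (0 - 3) - √6781 = -3 - √6781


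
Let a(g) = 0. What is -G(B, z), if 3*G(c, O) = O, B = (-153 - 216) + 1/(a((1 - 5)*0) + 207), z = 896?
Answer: -896/3 ≈ -298.67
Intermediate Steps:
B = -76382/207 (B = (-153 - 216) + 1/(0 + 207) = -369 + 1/207 = -76382/207 ≈ -369.00)
G(c, O) = O/3
-G(B, z) = -896/3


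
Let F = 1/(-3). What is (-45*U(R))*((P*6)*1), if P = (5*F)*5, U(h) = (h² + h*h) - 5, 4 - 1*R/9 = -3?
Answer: 17849250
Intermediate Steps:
R = 63 (R = 36 - 9*(-3) = 36 + 27 = 63)
U(h) = -5 + 2*h² (U(h) = (h² + h²) - 5 = 2*h² - 5 = -5 + 2*h²)
F = -⅓ (F = 1*(-⅓) = -⅓ ≈ -0.33333)
P = -25/3 (P = (5*(-⅓))*5 = -5/3*5 = -25/3 ≈ -8.3333)
(-45*U(R))*((P*6)*1) = (-45*(-5 + 2*63²))*(-25/3*6*1) = (-45*(-5 + 2*3969))*(-50*1) = -45*(-5 + 7938)*(-50) = -45*7933*(-50) = -356985*(-50) = 17849250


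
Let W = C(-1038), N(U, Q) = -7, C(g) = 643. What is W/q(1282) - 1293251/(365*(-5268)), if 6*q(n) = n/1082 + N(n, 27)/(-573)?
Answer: 14375513971901/4459500285 ≈ 3223.6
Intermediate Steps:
q(n) = 7/3438 + n/6492 (q(n) = (n/1082 - 7/(-573))/6 = (n*(1/1082) - 7*(-1/573))/6 = (n/1082 + 7/573)/6 = (7/573 + n/1082)/6 = 7/3438 + n/6492)
W = 643
W/q(1282) - 1293251/(365*(-5268)) = 643/(7/3438 + (1/6492)*1282) - 1293251/(365*(-5268)) = 643/(7/3438 + 641/3246) - 1293251/(-1922820) = 643/(185540/929979) - 1293251*(-1/1922820) = 643*(929979/185540) + 1293251/1922820 = 597976497/185540 + 1293251/1922820 = 14375513971901/4459500285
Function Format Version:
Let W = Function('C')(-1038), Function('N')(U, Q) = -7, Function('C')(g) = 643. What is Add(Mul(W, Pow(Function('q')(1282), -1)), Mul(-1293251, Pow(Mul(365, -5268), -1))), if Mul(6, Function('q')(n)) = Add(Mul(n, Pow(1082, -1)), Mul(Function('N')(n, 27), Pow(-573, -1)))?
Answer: Rational(14375513971901, 4459500285) ≈ 3223.6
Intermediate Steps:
Function('q')(n) = Add(Rational(7, 3438), Mul(Rational(1, 6492), n)) (Function('q')(n) = Mul(Rational(1, 6), Add(Mul(n, Pow(1082, -1)), Mul(-7, Pow(-573, -1)))) = Mul(Rational(1, 6), Add(Mul(n, Rational(1, 1082)), Mul(-7, Rational(-1, 573)))) = Mul(Rational(1, 6), Add(Mul(Rational(1, 1082), n), Rational(7, 573))) = Mul(Rational(1, 6), Add(Rational(7, 573), Mul(Rational(1, 1082), n))) = Add(Rational(7, 3438), Mul(Rational(1, 6492), n)))
W = 643
Add(Mul(W, Pow(Function('q')(1282), -1)), Mul(-1293251, Pow(Mul(365, -5268), -1))) = Add(Mul(643, Pow(Add(Rational(7, 3438), Mul(Rational(1, 6492), 1282)), -1)), Mul(-1293251, Pow(Mul(365, -5268), -1))) = Add(Mul(643, Pow(Add(Rational(7, 3438), Rational(641, 3246)), -1)), Mul(-1293251, Pow(-1922820, -1))) = Add(Mul(643, Pow(Rational(185540, 929979), -1)), Mul(-1293251, Rational(-1, 1922820))) = Add(Mul(643, Rational(929979, 185540)), Rational(1293251, 1922820)) = Add(Rational(597976497, 185540), Rational(1293251, 1922820)) = Rational(14375513971901, 4459500285)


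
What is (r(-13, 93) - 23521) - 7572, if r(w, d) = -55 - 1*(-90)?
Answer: -31058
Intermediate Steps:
r(w, d) = 35 (r(w, d) = -55 + 90 = 35)
(r(-13, 93) - 23521) - 7572 = (35 - 23521) - 7572 = -23486 - 7572 = -31058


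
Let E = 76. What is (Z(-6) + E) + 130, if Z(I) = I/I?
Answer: 207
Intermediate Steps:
Z(I) = 1
(Z(-6) + E) + 130 = (1 + 76) + 130 = 77 + 130 = 207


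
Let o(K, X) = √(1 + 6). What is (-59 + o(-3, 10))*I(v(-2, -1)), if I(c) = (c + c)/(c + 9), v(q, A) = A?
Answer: 59/4 - √7/4 ≈ 14.089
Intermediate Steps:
o(K, X) = √7
I(c) = 2*c/(9 + c) (I(c) = (2*c)/(9 + c) = 2*c/(9 + c))
(-59 + o(-3, 10))*I(v(-2, -1)) = (-59 + √7)*(2*(-1)/(9 - 1)) = (-59 + √7)*(2*(-1)/8) = (-59 + √7)*(2*(-1)*(⅛)) = (-59 + √7)*(-¼) = 59/4 - √7/4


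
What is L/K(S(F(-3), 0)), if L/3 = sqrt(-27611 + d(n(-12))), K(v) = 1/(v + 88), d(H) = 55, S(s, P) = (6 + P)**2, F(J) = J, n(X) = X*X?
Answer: 61752*I ≈ 61752.0*I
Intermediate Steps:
n(X) = X**2
K(v) = 1/(88 + v)
L = 498*I (L = 3*sqrt(-27611 + 55) = 3*sqrt(-27556) = 3*(166*I) = 498*I ≈ 498.0*I)
L/K(S(F(-3), 0)) = (498*I)/(1/(88 + (6 + 0)**2)) = (498*I)/(1/(88 + 6**2)) = (498*I)/(1/(88 + 36)) = (498*I)/(1/124) = (498*I)*124 = 61752*I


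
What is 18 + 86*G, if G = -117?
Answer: -10044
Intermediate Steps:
18 + 86*G = 18 + 86*(-117) = 18 - 10062 = -10044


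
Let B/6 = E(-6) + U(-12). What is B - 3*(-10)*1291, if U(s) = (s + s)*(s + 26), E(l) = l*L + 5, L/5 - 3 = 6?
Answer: 35124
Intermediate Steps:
L = 45 (L = 15 + 5*6 = 15 + 30 = 45)
E(l) = 5 + 45*l (E(l) = l*45 + 5 = 45*l + 5 = 5 + 45*l)
U(s) = 2*s*(26 + s) (U(s) = (2*s)*(26 + s) = 2*s*(26 + s))
B = -3606 (B = 6*((5 + 45*(-6)) + 2*(-12)*(26 - 12)) = 6*((5 - 270) + 2*(-12)*14) = 6*(-265 - 336) = 6*(-601) = -3606)
B - 3*(-10)*1291 = -3606 - 3*(-10)*1291 = -3606 + 30*1291 = -3606 + 38730 = 35124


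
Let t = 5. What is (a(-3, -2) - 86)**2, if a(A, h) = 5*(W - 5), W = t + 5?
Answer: 3721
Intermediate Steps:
W = 10 (W = 5 + 5 = 10)
a(A, h) = 25 (a(A, h) = 5*(10 - 5) = 5*5 = 25)
(a(-3, -2) - 86)**2 = (25 - 86)**2 = (-61)**2 = 3721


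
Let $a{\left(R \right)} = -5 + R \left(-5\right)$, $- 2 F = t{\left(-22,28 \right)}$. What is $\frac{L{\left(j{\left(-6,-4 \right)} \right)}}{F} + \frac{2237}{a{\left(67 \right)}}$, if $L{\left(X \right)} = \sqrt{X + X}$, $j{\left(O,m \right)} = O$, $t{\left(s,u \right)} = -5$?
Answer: $- \frac{2237}{340} + \frac{4 i \sqrt{3}}{5} \approx -6.5794 + 1.3856 i$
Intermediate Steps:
$L{\left(X \right)} = \sqrt{2} \sqrt{X}$ ($L{\left(X \right)} = \sqrt{2 X} = \sqrt{2} \sqrt{X}$)
$F = \frac{5}{2}$ ($F = \left(- \frac{1}{2}\right) \left(-5\right) = \frac{5}{2} \approx 2.5$)
$a{\left(R \right)} = -5 - 5 R$
$\frac{L{\left(j{\left(-6,-4 \right)} \right)}}{F} + \frac{2237}{a{\left(67 \right)}} = \frac{\sqrt{2} \sqrt{-6}}{\frac{5}{2}} + \frac{2237}{-5 - 335} = \sqrt{2} i \sqrt{6} \cdot \frac{2}{5} + \frac{2237}{-5 - 335} = 2 i \sqrt{3} \cdot \frac{2}{5} + \frac{2237}{-340} = \frac{4 i \sqrt{3}}{5} + 2237 \left(- \frac{1}{340}\right) = \frac{4 i \sqrt{3}}{5} - \frac{2237}{340} = - \frac{2237}{340} + \frac{4 i \sqrt{3}}{5}$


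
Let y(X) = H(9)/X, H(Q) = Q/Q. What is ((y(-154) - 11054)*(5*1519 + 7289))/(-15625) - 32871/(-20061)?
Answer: 84728399143943/8045296875 ≈ 10531.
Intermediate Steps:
H(Q) = 1
y(X) = 1/X
((y(-154) - 11054)*(5*1519 + 7289))/(-15625) - 32871/(-20061) = ((1/(-154) - 11054)*(5*1519 + 7289))/(-15625) - 32871/(-20061) = ((-1/154 - 11054)*(7595 + 7289))*(-1/15625) - 32871*(-1/20061) = -1702317/154*14884*(-1/15625) + 10957/6687 = -12668643114/77*(-1/15625) + 10957/6687 = 12668643114/1203125 + 10957/6687 = 84728399143943/8045296875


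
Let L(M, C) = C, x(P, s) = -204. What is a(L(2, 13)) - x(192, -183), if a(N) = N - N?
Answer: 204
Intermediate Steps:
a(N) = 0
a(L(2, 13)) - x(192, -183) = 0 - 1*(-204) = 0 + 204 = 204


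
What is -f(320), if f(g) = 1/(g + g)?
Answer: -1/640 ≈ -0.0015625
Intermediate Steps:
f(g) = 1/(2*g)
-f(320) = -1/(2*320) = -1*1/640 = -1/640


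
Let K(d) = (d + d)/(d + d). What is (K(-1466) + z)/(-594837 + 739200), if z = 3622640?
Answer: 1207547/48121 ≈ 25.094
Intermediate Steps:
K(d) = 1 (K(d) = (2*d)/((2*d)) = (2*d)*(1/(2*d)) = 1)
(K(-1466) + z)/(-594837 + 739200) = (1 + 3622640)/(-594837 + 739200) = 3622641/144363 = 3622641*(1/144363) = 1207547/48121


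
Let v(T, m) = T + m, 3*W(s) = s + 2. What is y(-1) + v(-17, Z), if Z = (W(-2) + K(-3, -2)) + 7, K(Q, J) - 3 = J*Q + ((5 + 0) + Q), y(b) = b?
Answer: 0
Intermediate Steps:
W(s) = ⅔ + s/3 (W(s) = (s + 2)/3 = (2 + s)/3 = ⅔ + s/3)
K(Q, J) = 8 + Q + J*Q (K(Q, J) = 3 + (J*Q + ((5 + 0) + Q)) = 3 + (J*Q + (5 + Q)) = 3 + (5 + Q + J*Q) = 8 + Q + J*Q)
Z = 18 (Z = ((⅔ + (⅓)*(-2)) + (8 - 3 - 2*(-3))) + 7 = ((⅔ - ⅔) + (8 - 3 + 6)) + 7 = (0 + 11) + 7 = 11 + 7 = 18)
y(-1) + v(-17, Z) = -1 + (-17 + 18) = -1 + 1 = 0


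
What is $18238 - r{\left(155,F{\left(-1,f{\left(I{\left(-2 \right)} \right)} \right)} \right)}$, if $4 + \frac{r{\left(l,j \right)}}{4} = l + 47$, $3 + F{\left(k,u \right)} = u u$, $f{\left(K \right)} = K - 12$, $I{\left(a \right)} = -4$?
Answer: $17446$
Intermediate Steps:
$f{\left(K \right)} = -12 + K$ ($f{\left(K \right)} = K - 12 = -12 + K$)
$F{\left(k,u \right)} = -3 + u^{2}$ ($F{\left(k,u \right)} = -3 + u u = -3 + u^{2}$)
$r{\left(l,j \right)} = 172 + 4 l$ ($r{\left(l,j \right)} = -16 + 4 \left(l + 47\right) = -16 + 4 \left(47 + l\right) = -16 + \left(188 + 4 l\right) = 172 + 4 l$)
$18238 - r{\left(155,F{\left(-1,f{\left(I{\left(-2 \right)} \right)} \right)} \right)} = 18238 - \left(172 + 4 \cdot 155\right) = 18238 - \left(172 + 620\right) = 18238 - 792 = 17446$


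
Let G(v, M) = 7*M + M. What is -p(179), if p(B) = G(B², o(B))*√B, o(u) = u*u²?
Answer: -45882712*√179 ≈ -6.1387e+8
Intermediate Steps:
o(u) = u³
G(v, M) = 8*M
p(B) = 8*B^(7/2) (p(B) = (8*B³)*√B = 8*B^(7/2))
-p(179) = -8*179^(7/2) = -8*5735339*√179 = -45882712*√179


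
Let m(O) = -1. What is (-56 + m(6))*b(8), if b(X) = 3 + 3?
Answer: -342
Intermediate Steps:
b(X) = 6
(-56 + m(6))*b(8) = (-56 - 1)*6 = -57*6 = -342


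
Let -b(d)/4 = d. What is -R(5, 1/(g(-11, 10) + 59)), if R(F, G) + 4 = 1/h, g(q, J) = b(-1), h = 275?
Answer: 1099/275 ≈ 3.9964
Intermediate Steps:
b(d) = -4*d
g(q, J) = 4 (g(q, J) = -4*(-1) = 4)
R(F, G) = -1099/275 (R(F, G) = -4 + 1/275 = -1099/275)
-R(5, 1/(g(-11, 10) + 59)) = -1*(-1099/275) = 1099/275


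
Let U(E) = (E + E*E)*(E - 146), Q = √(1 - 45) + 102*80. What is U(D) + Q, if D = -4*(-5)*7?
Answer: -110280 + 2*I*√11 ≈ -1.1028e+5 + 6.6332*I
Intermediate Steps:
D = 140 (D = 20*7 = 140)
Q = 8160 + 2*I*√11 (Q = √(-44) + 8160 = 2*I*√11 + 8160 = 8160 + 2*I*√11 ≈ 8160.0 + 6.6332*I)
U(E) = (-146 + E)*(E + E²) (U(E) = (E + E²)*(-146 + E) = (-146 + E)*(E + E²))
U(D) + Q = 140*(-146 + 140² - 145*140) + (8160 + 2*I*√11) = 140*(-146 + 19600 - 20300) + (8160 + 2*I*√11) = 140*(-846) + (8160 + 2*I*√11) = -118440 + (8160 + 2*I*√11) = -110280 + 2*I*√11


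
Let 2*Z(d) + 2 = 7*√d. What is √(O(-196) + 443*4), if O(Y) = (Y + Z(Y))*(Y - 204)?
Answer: 2*√(20143 - 4900*I) ≈ 285.91 - 34.276*I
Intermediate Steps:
Z(d) = -1 + 7*√d/2 (Z(d) = -1 + (7*√d)/2 = -1 + 7*√d/2)
O(Y) = (-204 + Y)*(-1 + Y + 7*√Y/2) (O(Y) = (Y + (-1 + 7*√Y/2))*(Y - 204) = (-1 + Y + 7*√Y/2)*(-204 + Y) = (-204 + Y)*(-1 + Y + 7*√Y/2))
√(O(-196) + 443*4) = √((204 + (-196)² - 9996*I - 205*(-196) + 7*(-196)^(3/2)/2) + 443*4) = √((204 + 38416 - 9996*I + 40180 + 7*(-2744*I)/2) + 1772) = √((204 + 38416 - 9996*I + 40180 - 9604*I) + 1772) = √((78800 - 19600*I) + 1772) = √(80572 - 19600*I)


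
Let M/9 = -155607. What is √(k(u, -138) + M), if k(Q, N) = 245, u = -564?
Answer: I*√1400218 ≈ 1183.3*I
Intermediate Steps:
M = -1400463 (M = 9*(-155607) = -1400463)
√(k(u, -138) + M) = √(245 - 1400463) = √(-1400218) = I*√1400218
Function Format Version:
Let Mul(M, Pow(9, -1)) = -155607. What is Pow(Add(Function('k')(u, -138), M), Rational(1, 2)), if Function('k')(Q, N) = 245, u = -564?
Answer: Mul(I, Pow(1400218, Rational(1, 2))) ≈ Mul(1183.3, I)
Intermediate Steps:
M = -1400463 (M = Mul(9, -155607) = -1400463)
Pow(Add(Function('k')(u, -138), M), Rational(1, 2)) = Pow(Add(245, -1400463), Rational(1, 2)) = Pow(-1400218, Rational(1, 2)) = Mul(I, Pow(1400218, Rational(1, 2)))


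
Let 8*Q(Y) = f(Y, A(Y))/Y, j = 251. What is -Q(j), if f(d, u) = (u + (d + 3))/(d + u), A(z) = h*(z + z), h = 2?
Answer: -629/1260020 ≈ -0.00049920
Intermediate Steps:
A(z) = 4*z (A(z) = 2*(z + z) = 2*(2*z) = 4*z)
f(d, u) = (3 + d + u)/(d + u) (f(d, u) = (u + (3 + d))/(d + u) = (3 + d + u)/(d + u))
Q(Y) = (3 + 5*Y)/(40*Y**2) (Q(Y) = (((3 + Y + 4*Y)/(Y + 4*Y))/Y)/8 = (((3 + 5*Y)/((5*Y)))/Y)/8 = (((1/(5*Y))*(3 + 5*Y))/Y)/8 = (((3 + 5*Y)/(5*Y))/Y)/8 = ((3 + 5*Y)/(5*Y**2))/8 = (3 + 5*Y)/(40*Y**2))
-Q(j) = -(3 + 5*251)/(40*251**2) = -(3 + 1255)/(40*63001) = -1258/(40*63001) = -1*629/1260020 = -629/1260020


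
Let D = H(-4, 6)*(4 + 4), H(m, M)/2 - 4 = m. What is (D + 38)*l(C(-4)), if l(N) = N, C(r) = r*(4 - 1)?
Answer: -456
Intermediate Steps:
C(r) = 3*r (C(r) = r*3 = 3*r)
H(m, M) = 8 + 2*m
D = 0 (D = (8 + 2*(-4))*(4 + 4) = (8 - 8)*8 = 0*8 = 0)
(D + 38)*l(C(-4)) = (0 + 38)*(3*(-4)) = 38*(-12) = -456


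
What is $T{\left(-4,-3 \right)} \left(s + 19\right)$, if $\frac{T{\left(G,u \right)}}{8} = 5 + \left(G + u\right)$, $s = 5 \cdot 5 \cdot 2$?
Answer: $-1104$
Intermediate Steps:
$s = 50$ ($s = 25 \cdot 2 = 50$)
$T{\left(G,u \right)} = 40 + 8 G + 8 u$ ($T{\left(G,u \right)} = 8 \left(5 + \left(G + u\right)\right) = 8 \left(5 + G + u\right) = 40 + 8 G + 8 u$)
$T{\left(-4,-3 \right)} \left(s + 19\right) = \left(40 + 8 \left(-4\right) + 8 \left(-3\right)\right) \left(50 + 19\right) = \left(40 - 32 - 24\right) 69 = \left(-16\right) 69 = -1104$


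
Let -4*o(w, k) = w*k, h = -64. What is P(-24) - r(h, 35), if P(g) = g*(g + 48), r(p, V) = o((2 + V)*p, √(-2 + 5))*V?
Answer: -576 - 20720*√3 ≈ -36464.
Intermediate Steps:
o(w, k) = -k*w/4 (o(w, k) = -w*k/4 = -k*w/4)
r(p, V) = -V*p*√3*(2 + V)/4 (r(p, V) = (-√(-2 + 5)*(2 + V)*p/4)*V = (-√3*p*(2 + V)/4)*V = (-p*√3*(2 + V)/4)*V = -V*p*√3*(2 + V)/4)
P(g) = g*(48 + g)
P(-24) - r(h, 35) = -24*(48 - 24) - (-1)*35*(-64)*√3*(2 + 35)/4 = -24*24 - (-1)*35*(-64)*√3*37/4 = -576 - 20720*√3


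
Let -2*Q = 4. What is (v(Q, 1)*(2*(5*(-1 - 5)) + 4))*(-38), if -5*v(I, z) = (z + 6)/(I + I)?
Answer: 3724/5 ≈ 744.80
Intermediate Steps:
Q = -2 (Q = -½*4 = -2)
v(I, z) = -(6 + z)/(10*I) (v(I, z) = -(z + 6)/(5*(I + I)) = -(6 + z)/(5*(2*I)) = -(6 + z)*1/(2*I)/5 = -(6 + z)/(10*I))
(v(Q, 1)*(2*(5*(-1 - 5)) + 4))*(-38) = (((⅒)*(-6 - 1*1)/(-2))*(2*(5*(-1 - 5)) + 4))*(-38) = (((⅒)*(-½)*(-6 - 1))*(2*(5*(-6)) + 4))*(-38) = (((⅒)*(-½)*(-7))*(2*(-30) + 4))*(-38) = (7*(-60 + 4)/20)*(-38) = ((7/20)*(-56))*(-38) = -98/5*(-38) = 3724/5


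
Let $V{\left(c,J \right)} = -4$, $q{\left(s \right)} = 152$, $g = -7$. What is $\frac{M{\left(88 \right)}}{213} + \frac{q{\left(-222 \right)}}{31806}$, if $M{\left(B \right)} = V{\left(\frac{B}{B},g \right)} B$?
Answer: $- \frac{97924}{59427} \approx -1.6478$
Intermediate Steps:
$M{\left(B \right)} = - 4 B$
$\frac{M{\left(88 \right)}}{213} + \frac{q{\left(-222 \right)}}{31806} = \frac{\left(-4\right) 88}{213} + \frac{152}{31806} = \left(-352\right) \frac{1}{213} + 152 \cdot \frac{1}{31806} = - \frac{352}{213} + \frac{4}{837} = - \frac{97924}{59427}$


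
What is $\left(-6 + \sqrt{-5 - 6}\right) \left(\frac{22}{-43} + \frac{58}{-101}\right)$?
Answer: $\frac{28296}{4343} - \frac{4716 i \sqrt{11}}{4343} \approx 6.5153 - 3.6015 i$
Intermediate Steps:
$\left(-6 + \sqrt{-5 - 6}\right) \left(\frac{22}{-43} + \frac{58}{-101}\right) = \left(-6 + \sqrt{-11}\right) \left(22 \left(- \frac{1}{43}\right) + 58 \left(- \frac{1}{101}\right)\right) = \left(-6 + i \sqrt{11}\right) \left(- \frac{22}{43} - \frac{58}{101}\right) = \left(-6 + i \sqrt{11}\right) \left(- \frac{4716}{4343}\right) = \frac{28296}{4343} - \frac{4716 i \sqrt{11}}{4343}$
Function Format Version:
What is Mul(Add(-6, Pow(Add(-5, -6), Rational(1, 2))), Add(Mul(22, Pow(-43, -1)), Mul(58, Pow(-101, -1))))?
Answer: Add(Rational(28296, 4343), Mul(Rational(-4716, 4343), I, Pow(11, Rational(1, 2)))) ≈ Add(6.5153, Mul(-3.6015, I))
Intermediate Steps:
Mul(Add(-6, Pow(Add(-5, -6), Rational(1, 2))), Add(Mul(22, Pow(-43, -1)), Mul(58, Pow(-101, -1)))) = Mul(Add(-6, Pow(-11, Rational(1, 2))), Add(Mul(22, Rational(-1, 43)), Mul(58, Rational(-1, 101)))) = Mul(Add(-6, Mul(I, Pow(11, Rational(1, 2)))), Add(Rational(-22, 43), Rational(-58, 101))) = Mul(Add(-6, Mul(I, Pow(11, Rational(1, 2)))), Rational(-4716, 4343)) = Add(Rational(28296, 4343), Mul(Rational(-4716, 4343), I, Pow(11, Rational(1, 2))))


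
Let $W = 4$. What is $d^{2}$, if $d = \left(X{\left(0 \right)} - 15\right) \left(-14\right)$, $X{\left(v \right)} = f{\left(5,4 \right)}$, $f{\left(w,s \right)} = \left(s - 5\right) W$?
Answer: $70756$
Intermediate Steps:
$f{\left(w,s \right)} = -20 + 4 s$ ($f{\left(w,s \right)} = \left(s - 5\right) 4 = \left(-5 + s\right) 4 = -20 + 4 s$)
$X{\left(v \right)} = -4$ ($X{\left(v \right)} = -20 + 4 \cdot 4 = -20 + 16 = -4$)
$d = 266$ ($d = \left(-4 - 15\right) \left(-14\right) = \left(-19\right) \left(-14\right) = 266$)
$d^{2} = 266^{2} = 70756$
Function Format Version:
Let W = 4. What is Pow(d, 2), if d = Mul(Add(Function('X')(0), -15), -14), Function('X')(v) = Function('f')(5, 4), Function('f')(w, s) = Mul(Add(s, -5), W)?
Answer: 70756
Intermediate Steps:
Function('f')(w, s) = Add(-20, Mul(4, s)) (Function('f')(w, s) = Mul(Add(s, -5), 4) = Mul(Add(-5, s), 4) = Add(-20, Mul(4, s)))
Function('X')(v) = -4 (Function('X')(v) = Add(-20, Mul(4, 4)) = Add(-20, 16) = -4)
d = 266 (d = Mul(Add(-4, -15), -14) = Mul(-19, -14) = 266)
Pow(d, 2) = Pow(266, 2) = 70756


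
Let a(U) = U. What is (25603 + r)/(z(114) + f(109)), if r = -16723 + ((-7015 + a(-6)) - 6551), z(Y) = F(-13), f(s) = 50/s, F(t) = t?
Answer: 511428/1367 ≈ 374.12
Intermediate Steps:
z(Y) = -13
r = -30295 (r = -16723 + ((-7015 - 6) - 6551) = -16723 + (-7021 - 6551) = -16723 - 13572 = -30295)
(25603 + r)/(z(114) + f(109)) = (25603 - 30295)/(-13 + 50/109) = -4692/(-13 + 50*(1/109)) = -4692/(-13 + 50/109) = -4692/(-1367/109) = -4692*(-109/1367) = 511428/1367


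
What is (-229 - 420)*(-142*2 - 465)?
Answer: 486101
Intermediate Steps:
(-229 - 420)*(-142*2 - 465) = -649*(-284 - 465) = -649*(-749) = 486101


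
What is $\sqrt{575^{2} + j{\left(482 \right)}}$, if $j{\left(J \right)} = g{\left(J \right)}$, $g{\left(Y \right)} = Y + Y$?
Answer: $\sqrt{331589} \approx 575.84$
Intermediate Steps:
$g{\left(Y \right)} = 2 Y$
$j{\left(J \right)} = 2 J$
$\sqrt{575^{2} + j{\left(482 \right)}} = \sqrt{575^{2} + 2 \cdot 482} = \sqrt{330625 + 964} = \sqrt{331589}$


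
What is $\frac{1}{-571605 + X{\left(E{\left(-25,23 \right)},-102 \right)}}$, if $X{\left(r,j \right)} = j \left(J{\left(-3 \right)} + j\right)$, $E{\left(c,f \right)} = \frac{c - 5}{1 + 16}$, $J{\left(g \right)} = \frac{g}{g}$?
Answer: $- \frac{1}{561303} \approx -1.7816 \cdot 10^{-6}$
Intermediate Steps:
$J{\left(g \right)} = 1$
$E{\left(c,f \right)} = - \frac{5}{17} + \frac{c}{17}$ ($E{\left(c,f \right)} = \frac{-5 + c}{17} = \left(-5 + c\right) \frac{1}{17} = - \frac{5}{17} + \frac{c}{17}$)
$X{\left(r,j \right)} = j \left(1 + j\right)$
$\frac{1}{-571605 + X{\left(E{\left(-25,23 \right)},-102 \right)}} = \frac{1}{-571605 - 102 \left(1 - 102\right)} = \frac{1}{-571605 - -10302} = \frac{1}{-571605 + 10302} = \frac{1}{-561303} = - \frac{1}{561303}$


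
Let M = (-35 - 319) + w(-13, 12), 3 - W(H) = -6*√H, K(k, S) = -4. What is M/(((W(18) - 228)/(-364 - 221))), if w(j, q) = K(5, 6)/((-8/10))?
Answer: -567125/617 - 45370*√2/617 ≈ -1023.2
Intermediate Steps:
W(H) = 3 + 6*√H (W(H) = 3 - (-6)*√H = 3 + 6*√H)
w(j, q) = 5 (w(j, q) = -4/((-8/10)) = -4/((-8*⅒)) = -4/(-⅘) = -4*(-5/4) = 5)
M = -349 (M = (-35 - 319) + 5 = -354 + 5 = -349)
M/(((W(18) - 228)/(-364 - 221))) = -349*(-364 - 221)/((3 + 6*√18) - 228) = -349*(-585/((3 + 6*(3*√2)) - 228)) = -349*(-585/((3 + 18*√2) - 228)) = -349*(-585/(-225 + 18*√2)) = -349/(5/13 - 2*√2/65)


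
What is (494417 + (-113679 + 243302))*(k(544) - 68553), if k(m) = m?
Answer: -42440336360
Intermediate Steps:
(494417 + (-113679 + 243302))*(k(544) - 68553) = (494417 + (-113679 + 243302))*(544 - 68553) = (494417 + 129623)*(-68009) = 624040*(-68009) = -42440336360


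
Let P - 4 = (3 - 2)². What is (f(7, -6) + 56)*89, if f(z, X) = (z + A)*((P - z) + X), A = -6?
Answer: 4272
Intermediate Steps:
P = 5 (P = 4 + (3 - 2)² = 4 + 1² = 4 + 1 = 5)
f(z, X) = (-6 + z)*(5 + X - z) (f(z, X) = (z - 6)*((5 - z) + X) = (-6 + z)*(5 + X - z))
(f(7, -6) + 56)*89 = ((-30 - 1*7² - 6*(-6) + 11*7 - 6*7) + 56)*89 = ((-30 - 1*49 + 36 + 77 - 42) + 56)*89 = ((-30 - 49 + 36 + 77 - 42) + 56)*89 = (-8 + 56)*89 = 48*89 = 4272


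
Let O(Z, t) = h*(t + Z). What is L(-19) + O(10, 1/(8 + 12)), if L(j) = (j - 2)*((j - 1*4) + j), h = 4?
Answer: 4611/5 ≈ 922.20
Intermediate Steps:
L(j) = (-4 + 2*j)*(-2 + j) (L(j) = (-2 + j)*((j - 4) + j) = (-2 + j)*((-4 + j) + j) = (-2 + j)*(-4 + 2*j) = (-4 + 2*j)*(-2 + j))
O(Z, t) = 4*Z + 4*t (O(Z, t) = 4*(t + Z) = 4*(Z + t) = 4*Z + 4*t)
L(-19) + O(10, 1/(8 + 12)) = (8 - 8*(-19) + 2*(-19)²) + (4*10 + 4/(8 + 12)) = (8 + 152 + 2*361) + (40 + 4/20) = (8 + 152 + 722) + (40 + 4*(1/20)) = 882 + (40 + ⅕) = 882 + 201/5 = 4611/5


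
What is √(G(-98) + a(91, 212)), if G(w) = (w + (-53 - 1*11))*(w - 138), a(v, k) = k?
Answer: 2*√9611 ≈ 196.07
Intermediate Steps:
G(w) = (-138 + w)*(-64 + w) (G(w) = (w + (-53 - 11))*(-138 + w) = (w - 64)*(-138 + w) = (-64 + w)*(-138 + w) = (-138 + w)*(-64 + w))
√(G(-98) + a(91, 212)) = √((8832 + (-98)² - 202*(-98)) + 212) = √((8832 + 9604 + 19796) + 212) = √(38232 + 212) = √38444 = 2*√9611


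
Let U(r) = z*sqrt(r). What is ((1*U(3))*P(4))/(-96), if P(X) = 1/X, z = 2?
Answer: -sqrt(3)/192 ≈ -0.0090211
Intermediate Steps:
U(r) = 2*sqrt(r)
((1*U(3))*P(4))/(-96) = ((1*(2*sqrt(3)))/4)/(-96) = ((2*sqrt(3))*(1/4))*(-1/96) = (sqrt(3)/2)*(-1/96) = -sqrt(3)/192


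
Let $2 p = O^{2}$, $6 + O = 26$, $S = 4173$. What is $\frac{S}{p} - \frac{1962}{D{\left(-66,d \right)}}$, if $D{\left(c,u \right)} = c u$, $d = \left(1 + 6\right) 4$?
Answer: $\frac{337671}{15400} \approx 21.927$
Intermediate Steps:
$O = 20$ ($O = -6 + 26 = 20$)
$d = 28$ ($d = 7 \cdot 4 = 28$)
$p = 200$ ($p = \frac{20^{2}}{2} = \frac{1}{2} \cdot 400 = 200$)
$\frac{S}{p} - \frac{1962}{D{\left(-66,d \right)}} = \frac{4173}{200} - \frac{1962}{\left(-66\right) 28} = 4173 \cdot \frac{1}{200} - \frac{1962}{-1848} = \frac{4173}{200} - - \frac{327}{308} = \frac{4173}{200} + \frac{327}{308} = \frac{337671}{15400}$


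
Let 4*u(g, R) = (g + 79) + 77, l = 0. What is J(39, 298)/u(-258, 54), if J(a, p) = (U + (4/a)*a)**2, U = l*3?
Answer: -32/51 ≈ -0.62745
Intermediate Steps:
u(g, R) = 39 + g/4 (u(g, R) = ((g + 79) + 77)/4 = ((79 + g) + 77)/4 = (156 + g)/4 = 39 + g/4)
U = 0 (U = 0*3 = 0)
J(a, p) = 16 (J(a, p) = (0 + (4/a)*a)**2 = (0 + 4)**2 = 4**2 = 16)
J(39, 298)/u(-258, 54) = 16/(39 + (1/4)*(-258)) = 16/(39 - 129/2) = 16/(-51/2) = 16*(-2/51) = -32/51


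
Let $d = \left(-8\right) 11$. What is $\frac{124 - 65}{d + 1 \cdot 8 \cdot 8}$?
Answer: $- \frac{59}{24} \approx -2.4583$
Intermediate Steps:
$d = -88$
$\frac{124 - 65}{d + 1 \cdot 8 \cdot 8} = \frac{124 - 65}{-88 + 1 \cdot 8 \cdot 8} = \frac{59}{-88 + 8 \cdot 8} = \frac{59}{-88 + 64} = \frac{59}{-24} = 59 \left(- \frac{1}{24}\right) = - \frac{59}{24}$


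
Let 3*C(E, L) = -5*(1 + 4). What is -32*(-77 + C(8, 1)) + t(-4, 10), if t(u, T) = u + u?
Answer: 8168/3 ≈ 2722.7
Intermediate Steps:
t(u, T) = 2*u
C(E, L) = -25/3 (C(E, L) = (-5*(1 + 4))/3 = (-5*5)/3 = (1/3)*(-25) = -25/3)
-32*(-77 + C(8, 1)) + t(-4, 10) = -32*(-77 - 25/3) + 2*(-4) = -32*(-256/3) - 8 = 8192/3 - 8 = 8168/3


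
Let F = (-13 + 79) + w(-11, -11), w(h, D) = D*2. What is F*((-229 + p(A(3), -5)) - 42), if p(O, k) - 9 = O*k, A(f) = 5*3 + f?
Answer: -15488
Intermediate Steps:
A(f) = 15 + f
p(O, k) = 9 + O*k
w(h, D) = 2*D
F = 44 (F = (-13 + 79) + 2*(-11) = 66 - 22 = 44)
F*((-229 + p(A(3), -5)) - 42) = 44*((-229 + (9 + (15 + 3)*(-5))) - 42) = 44*((-229 + (9 + 18*(-5))) - 42) = 44*((-229 + (9 - 90)) - 42) = 44*((-229 - 81) - 42) = 44*(-310 - 42) = 44*(-352) = -15488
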